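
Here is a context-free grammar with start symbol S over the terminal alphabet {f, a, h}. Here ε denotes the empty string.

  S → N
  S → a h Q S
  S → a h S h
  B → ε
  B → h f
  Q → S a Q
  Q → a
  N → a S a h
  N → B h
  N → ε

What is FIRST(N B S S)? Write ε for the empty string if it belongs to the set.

{ε, a, h}

FIRST(B) = {ε, h}
FIRST(N) = {ε, a, h}  (via B h)
FIRST(S) = {ε, a, h}  (via N)
FIRST(Q) = {a, h}  (via S a Q)
FIRST(N B S S): take FIRST of each symbol in turn, carrying on past any symbol whose FIRST contains ε; result {ε, a, h}.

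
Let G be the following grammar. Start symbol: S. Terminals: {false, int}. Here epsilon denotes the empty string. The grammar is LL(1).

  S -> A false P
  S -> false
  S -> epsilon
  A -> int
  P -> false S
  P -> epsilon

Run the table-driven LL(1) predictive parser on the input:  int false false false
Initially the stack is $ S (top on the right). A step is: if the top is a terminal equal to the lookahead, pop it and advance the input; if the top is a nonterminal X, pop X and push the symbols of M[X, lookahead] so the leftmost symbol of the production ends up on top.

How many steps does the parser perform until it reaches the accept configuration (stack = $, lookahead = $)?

     Stack          Input                    Action
  1  $ S            int false false false $  expand S -> A false P
  2  $ P false A    int false false false $  expand A -> int
  3  $ P false int  int false false false $  match int
  4  $ P false      false false false $      match false
  5  $ P            false false $            expand P -> false S
  6  $ S false      false false $            match false
  7  $ S            false $                  expand S -> false
  8  $ false        false $                  match false
Accept reached after 8 steps.

8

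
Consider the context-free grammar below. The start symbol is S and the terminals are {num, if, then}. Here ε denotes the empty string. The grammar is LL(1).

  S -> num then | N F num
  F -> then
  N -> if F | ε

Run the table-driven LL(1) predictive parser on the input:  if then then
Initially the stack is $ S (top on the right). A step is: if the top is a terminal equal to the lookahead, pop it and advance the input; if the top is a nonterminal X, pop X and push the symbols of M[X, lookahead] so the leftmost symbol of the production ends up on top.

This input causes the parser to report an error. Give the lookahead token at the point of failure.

$

step 1: stack=$ S  input=if then then $  — expand S -> N F num
step 2: stack=$ num F N  input=if then then $  — expand N -> if F
step 3: stack=$ num F F if  input=if then then $  — match if
step 4: stack=$ num F F  input=then then $  — expand F -> then
step 5: stack=$ num F then  input=then then $  — match then
step 6: stack=$ num F  input=then $  — expand F -> then
step 7: stack=$ num then  input=then $  — match then
step 8: stack=$ num  input=$  — error: top is terminal num but lookahead is $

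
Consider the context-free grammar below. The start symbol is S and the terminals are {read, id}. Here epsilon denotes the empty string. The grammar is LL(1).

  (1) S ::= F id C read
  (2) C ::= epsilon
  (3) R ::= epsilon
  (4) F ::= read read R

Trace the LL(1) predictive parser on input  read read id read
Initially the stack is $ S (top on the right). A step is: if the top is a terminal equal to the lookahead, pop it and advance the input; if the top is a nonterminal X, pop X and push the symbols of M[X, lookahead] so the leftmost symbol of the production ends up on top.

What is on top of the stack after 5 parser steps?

id

     Stack                    Input                Action
  1  $ S                      read read id read $  expand S ::= F id C read
  2  $ read C id F            read read id read $  expand F ::= read read R
  3  $ read C id R read read  read read id read $  match read
  4  $ read C id R read       read id read $       match read
  5  $ read C id R            id read $            expand R ::= epsilon
Stack after step 5: $ read C id (top = id).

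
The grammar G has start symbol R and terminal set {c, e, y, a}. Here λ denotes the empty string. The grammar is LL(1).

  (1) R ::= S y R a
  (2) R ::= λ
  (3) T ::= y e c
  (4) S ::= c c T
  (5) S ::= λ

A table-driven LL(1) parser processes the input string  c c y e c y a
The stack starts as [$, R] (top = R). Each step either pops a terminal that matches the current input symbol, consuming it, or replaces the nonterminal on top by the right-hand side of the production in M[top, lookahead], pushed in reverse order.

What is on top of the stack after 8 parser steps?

     Stack          Input            Action
  1  $ R            c c y e c y a $  expand R ::= S y R a
  2  $ a R y S      c c y e c y a $  expand S ::= c c T
  3  $ a R y T c c  c c y e c y a $  match c
  4  $ a R y T c    c y e c y a $    match c
  5  $ a R y T      y e c y a $      expand T ::= y e c
  6  $ a R y c e y  y e c y a $      match y
  7  $ a R y c e    e c y a $        match e
  8  $ a R y c      c y a $          match c
Stack after step 8: $ a R y (top = y).

y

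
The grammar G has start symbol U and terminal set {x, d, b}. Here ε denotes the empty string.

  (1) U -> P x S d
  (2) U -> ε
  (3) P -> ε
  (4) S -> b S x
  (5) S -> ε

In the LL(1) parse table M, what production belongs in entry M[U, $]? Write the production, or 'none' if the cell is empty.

U -> ε

FIRST(P): from P->ε we get {ε}. So FIRST(P) = {ε}.
FIRST(S): from S->b S x we get {b}; from S->ε we get {ε}. So FIRST(S) = {ε, b}.
FIRST(U): from U->P x S d we get {x}; from U->ε we get {ε}. So FIRST(U) = {ε, x}.
FOLLOW(U) includes $ since U is the start symbol.
FOLLOW(U): U appears on no right-hand side. Thus FOLLOW(U) = {$}.
For U -> P x S d: FIRST(P x S d) = {x}, so it goes in M[U, t] for t ∈ {x}.
For U -> ε: FIRST(ε) = {ε}, so it goes in M[U, t] for t ∈ {}; since ε ∈ FIRST, also for every t ∈ FOLLOW(U) = {$}.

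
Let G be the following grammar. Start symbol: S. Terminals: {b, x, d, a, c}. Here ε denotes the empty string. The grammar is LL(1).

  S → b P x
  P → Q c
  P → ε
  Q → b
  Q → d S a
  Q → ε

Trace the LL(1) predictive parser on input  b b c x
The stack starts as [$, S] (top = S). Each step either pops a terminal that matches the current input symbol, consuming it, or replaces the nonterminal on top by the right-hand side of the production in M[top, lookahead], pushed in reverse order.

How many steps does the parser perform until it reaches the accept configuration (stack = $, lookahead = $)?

7

     Stack    Input      Action
  1  $ S      b b c x $  expand S → b P x
  2  $ x P b  b b c x $  match b
  3  $ x P    b c x $    expand P → Q c
  4  $ x c Q  b c x $    expand Q → b
  5  $ x c b  b c x $    match b
  6  $ x c    c x $      match c
  7  $ x      x $        match x
Accept reached after 7 steps.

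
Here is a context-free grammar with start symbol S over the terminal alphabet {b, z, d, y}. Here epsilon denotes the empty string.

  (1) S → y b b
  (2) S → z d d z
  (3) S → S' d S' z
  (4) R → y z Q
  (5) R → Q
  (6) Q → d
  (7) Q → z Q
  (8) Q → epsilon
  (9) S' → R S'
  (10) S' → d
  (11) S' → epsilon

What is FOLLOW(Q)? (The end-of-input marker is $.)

FIRST(Q) = {epsilon, d, z}
FIRST(R) = {epsilon, d, y, z}  (via Q)
FIRST(S') = {epsilon, d, y, z}  (via R S')
FIRST(S) = {d, y, z}  (via S' d S' z)
FOLLOW(S) includes $ since S is the start symbol.
FOLLOW(S): S appears on no right-hand side. Thus FOLLOW(S) = {$}.
FOLLOW(S'): in S→S' d S' z (occurrence 1), S' is followed by d S' z with FIRST {d}; in S→S' d S' z (occurrence 2), S' is followed by z with FIRST {z}; in S'→R S', the suffix after S' is empty (adds nothing new). Thus FOLLOW(S') = {d, z}.
FOLLOW(R): in S'→R S', R is followed by S' with FIRST {epsilon, d, y, z}; in S'→R S', the suffix after R is nullable, so FOLLOW(R) ⊇ FOLLOW(S') = {d, z}. Thus FOLLOW(R) = {d, y, z}.
FOLLOW(Q): in R→y z Q, the suffix after Q is empty, so FOLLOW(Q) ⊇ FOLLOW(R) = {d, y, z}; in R→Q, the suffix after Q is empty, so FOLLOW(Q) ⊇ FOLLOW(R) = {d, y, z}; in Q→z Q, the suffix after Q is empty (adds nothing new). Thus FOLLOW(Q) = {d, y, z}.

{d, y, z}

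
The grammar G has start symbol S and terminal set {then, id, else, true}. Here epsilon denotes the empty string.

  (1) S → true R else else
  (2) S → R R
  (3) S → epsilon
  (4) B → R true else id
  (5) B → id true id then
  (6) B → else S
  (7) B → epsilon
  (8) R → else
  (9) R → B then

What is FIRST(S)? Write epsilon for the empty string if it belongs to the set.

FIRST(S) = {epsilon, else, id, then, true}  (via R R)
FIRST(B) = {epsilon, else, id, then}  (via R true else id)
FIRST(R) = {else, id, then}  (via B then)

{epsilon, else, id, then, true}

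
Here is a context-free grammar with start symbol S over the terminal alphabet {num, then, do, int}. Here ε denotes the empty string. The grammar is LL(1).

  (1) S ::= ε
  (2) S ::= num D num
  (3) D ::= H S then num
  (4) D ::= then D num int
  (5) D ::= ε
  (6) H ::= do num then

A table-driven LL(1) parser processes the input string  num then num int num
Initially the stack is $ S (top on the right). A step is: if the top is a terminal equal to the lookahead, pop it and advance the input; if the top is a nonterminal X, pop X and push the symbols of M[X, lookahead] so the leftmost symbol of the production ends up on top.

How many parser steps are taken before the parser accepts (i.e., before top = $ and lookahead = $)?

     Stack                 Input                   Action
  1  $ S                   num then num int num $  expand S ::= num D num
  2  $ num D num           num then num int num $  match num
  3  $ num D               then num int num $      expand D ::= then D num int
  4  $ num int num D then  then num int num $      match then
  5  $ num int num D       num int num $           expand D ::= ε
  6  $ num int num         num int num $           match num
  7  $ num int             int num $               match int
  8  $ num                 num $                   match num
Accept reached after 8 steps.

8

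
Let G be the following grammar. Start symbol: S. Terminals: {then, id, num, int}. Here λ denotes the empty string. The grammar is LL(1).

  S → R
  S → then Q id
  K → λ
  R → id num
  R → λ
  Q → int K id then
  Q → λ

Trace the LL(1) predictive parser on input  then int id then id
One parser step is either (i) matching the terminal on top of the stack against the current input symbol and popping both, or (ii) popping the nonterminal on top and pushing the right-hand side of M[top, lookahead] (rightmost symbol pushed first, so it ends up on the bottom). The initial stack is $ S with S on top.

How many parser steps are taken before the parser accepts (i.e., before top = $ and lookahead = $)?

     Stack               Input                  Action
  1  $ S                 then int id then id $  expand S → then Q id
  2  $ id Q then         then int id then id $  match then
  3  $ id Q              int id then id $       expand Q → int K id then
  4  $ id then id K int  int id then id $       match int
  5  $ id then id K      id then id $           expand K → λ
  6  $ id then id        id then id $           match id
  7  $ id then           then id $              match then
  8  $ id                id $                   match id
Accept reached after 8 steps.

8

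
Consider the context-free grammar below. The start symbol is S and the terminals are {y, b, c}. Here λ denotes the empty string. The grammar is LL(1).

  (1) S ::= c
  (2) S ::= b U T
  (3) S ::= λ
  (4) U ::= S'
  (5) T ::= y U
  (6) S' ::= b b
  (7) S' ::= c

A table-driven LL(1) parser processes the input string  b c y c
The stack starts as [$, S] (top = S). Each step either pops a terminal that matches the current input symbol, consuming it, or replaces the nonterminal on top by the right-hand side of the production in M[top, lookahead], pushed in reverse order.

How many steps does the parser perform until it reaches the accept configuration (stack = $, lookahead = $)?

10

      Stack    Input      Action
   1  $ S      b c y c $  expand S ::= b U T
   2  $ T U b  b c y c $  match b
   3  $ T U    c y c $    expand U ::= S'
   4  $ T S'   c y c $    expand S' ::= c
   5  $ T c    c y c $    match c
   6  $ T      y c $      expand T ::= y U
   7  $ U y    y c $      match y
   8  $ U      c $        expand U ::= S'
   9  $ S'     c $        expand S' ::= c
  10  $ c      c $        match c
Accept reached after 10 steps.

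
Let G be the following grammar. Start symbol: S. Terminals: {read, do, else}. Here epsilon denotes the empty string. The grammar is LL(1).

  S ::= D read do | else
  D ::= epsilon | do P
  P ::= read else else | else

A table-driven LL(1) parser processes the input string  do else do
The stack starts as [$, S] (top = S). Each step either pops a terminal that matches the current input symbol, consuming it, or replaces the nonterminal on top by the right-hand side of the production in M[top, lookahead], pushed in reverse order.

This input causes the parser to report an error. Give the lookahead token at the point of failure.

     Stack           Input         Action
  1  $ S             do else do $  expand S ::= D read do
  2  $ do read D     do else do $  expand D ::= do P
  3  $ do read P do  do else do $  match do
  4  $ do read P     else do $     expand P ::= else
  5  $ do read else  else do $     match else
  6  $ do read       do $          error: top is terminal read but lookahead is do

do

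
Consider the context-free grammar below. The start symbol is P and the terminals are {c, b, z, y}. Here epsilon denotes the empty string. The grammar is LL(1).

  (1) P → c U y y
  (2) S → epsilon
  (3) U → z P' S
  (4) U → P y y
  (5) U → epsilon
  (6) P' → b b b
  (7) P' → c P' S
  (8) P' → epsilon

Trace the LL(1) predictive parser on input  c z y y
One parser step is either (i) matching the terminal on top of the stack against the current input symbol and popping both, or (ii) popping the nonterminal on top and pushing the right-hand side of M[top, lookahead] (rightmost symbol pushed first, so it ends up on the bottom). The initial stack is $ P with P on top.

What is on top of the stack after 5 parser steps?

S

step 1: stack=$ P  input=c z y y $  — expand P → c U y y
step 2: stack=$ y y U c  input=c z y y $  — match c
step 3: stack=$ y y U  input=z y y $  — expand U → z P' S
step 4: stack=$ y y S P' z  input=z y y $  — match z
step 5: stack=$ y y S P'  input=y y $  — expand P' → epsilon
Stack after step 5: $ y y S (top = S).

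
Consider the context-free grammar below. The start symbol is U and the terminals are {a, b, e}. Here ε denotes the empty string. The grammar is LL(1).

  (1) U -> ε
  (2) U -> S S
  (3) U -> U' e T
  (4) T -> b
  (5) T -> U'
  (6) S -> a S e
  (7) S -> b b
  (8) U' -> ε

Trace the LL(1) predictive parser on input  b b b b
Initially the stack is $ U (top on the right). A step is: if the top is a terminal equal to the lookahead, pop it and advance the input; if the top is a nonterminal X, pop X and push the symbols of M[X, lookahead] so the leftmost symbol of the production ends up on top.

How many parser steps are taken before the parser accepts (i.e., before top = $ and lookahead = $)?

7

step 1: stack=$ U  input=b b b b $  — expand U -> S S
step 2: stack=$ S S  input=b b b b $  — expand S -> b b
step 3: stack=$ S b b  input=b b b b $  — match b
step 4: stack=$ S b  input=b b b $  — match b
step 5: stack=$ S  input=b b $  — expand S -> b b
step 6: stack=$ b b  input=b b $  — match b
step 7: stack=$ b  input=b $  — match b
Accept reached after 7 steps.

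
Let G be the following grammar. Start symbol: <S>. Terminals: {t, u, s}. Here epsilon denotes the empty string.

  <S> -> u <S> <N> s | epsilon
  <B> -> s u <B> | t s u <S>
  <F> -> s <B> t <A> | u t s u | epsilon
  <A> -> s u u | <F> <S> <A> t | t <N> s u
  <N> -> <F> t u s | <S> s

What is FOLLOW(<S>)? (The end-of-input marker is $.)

FIRST(<S>) = {epsilon, u}
FIRST(<B>) = {s, t}
FIRST(<F>) = {epsilon, s, u}
FIRST(<A>) = {s, t, u}  (via <F> <S> <A> t)
FIRST(<N>) = {s, t, u}  (via <F> t u s, <S> s)
FOLLOW(<S>) includes $ since <S> is the start symbol.
FOLLOW(<B>): in <B>->s u <B>, the suffix after <B> is empty (adds nothing new); in <F>->s <B> t <A>, <B> is followed by t <A> with FIRST {t}. Thus FOLLOW(<B>) = {t}.
FOLLOW(<S>): in <S>->u <S> <N> s, <S> is followed by <N> s with FIRST {s, t, u}; in <B>->t s u <S>, the suffix after <S> is empty, so FOLLOW(<S>) ⊇ FOLLOW(<B>) = {t}; in <A>-><F> <S> <A> t, <S> is followed by <A> t with FIRST {s, t, u}; in <N>-><S> s, <S> is followed by s with FIRST {s}. Thus FOLLOW(<S>) = {$, s, t, u}.
FOLLOW(<F>): in <A>-><F> <S> <A> t, <F> is followed by <S> <A> t with FIRST {s, t, u}; in <N>-><F> t u s, <F> is followed by t u s with FIRST {t}. Thus FOLLOW(<F>) = {s, t, u}.
FOLLOW(<A>): in <F>->s <B> t <A>, the suffix after <A> is empty, so FOLLOW(<A>) ⊇ FOLLOW(<F>) = {s, t, u}; in <A>-><F> <S> <A> t, <A> is followed by t with FIRST {t}. Thus FOLLOW(<A>) = {s, t, u}.
FOLLOW(<N>): in <S>->u <S> <N> s, <N> is followed by s with FIRST {s}; in <A>->t <N> s u, <N> is followed by s u with FIRST {s}. Thus FOLLOW(<N>) = {s}.

{$, s, t, u}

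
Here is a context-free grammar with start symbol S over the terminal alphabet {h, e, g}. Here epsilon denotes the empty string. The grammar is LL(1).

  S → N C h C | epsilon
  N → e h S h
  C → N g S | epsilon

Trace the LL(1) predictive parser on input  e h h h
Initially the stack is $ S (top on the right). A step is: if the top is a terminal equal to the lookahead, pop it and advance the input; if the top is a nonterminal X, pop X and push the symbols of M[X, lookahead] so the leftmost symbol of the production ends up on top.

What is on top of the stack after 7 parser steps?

h

     Stack            Input      Action
  1  $ S              e h h h $  expand S → N C h C
  2  $ C h C N        e h h h $  expand N → e h S h
  3  $ C h C h S h e  e h h h $  match e
  4  $ C h C h S h    h h h $    match h
  5  $ C h C h S      h h $      expand S → epsilon
  6  $ C h C h        h h $      match h
  7  $ C h C          h $        expand C → epsilon
Stack after step 7: $ C h (top = h).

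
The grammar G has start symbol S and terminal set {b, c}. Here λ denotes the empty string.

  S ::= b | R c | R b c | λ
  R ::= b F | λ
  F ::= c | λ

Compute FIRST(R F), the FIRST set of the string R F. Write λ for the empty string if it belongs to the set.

FIRST(R) = {λ, b}
FIRST(F) = {λ, c}
FIRST(S) = {λ, b, c}  (via R c, R b c)
FIRST(R F): take FIRST of each symbol in turn, carrying on past any symbol whose FIRST contains λ; result {λ, b, c}.

{λ, b, c}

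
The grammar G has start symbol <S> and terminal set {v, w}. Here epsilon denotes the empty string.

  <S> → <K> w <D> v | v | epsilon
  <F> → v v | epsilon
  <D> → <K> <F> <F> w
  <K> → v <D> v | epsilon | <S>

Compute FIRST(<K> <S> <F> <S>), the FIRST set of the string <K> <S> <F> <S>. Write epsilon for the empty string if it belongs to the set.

{epsilon, v, w}

FIRST(<F>): from <F>→v v we get {v}; from <F>→epsilon we get {epsilon}. So FIRST(<F>) = {epsilon, v}.
FIRST(<S>): from <S>→<K> w <D> v we get {v, w}; from <S>→v we get {v}; from <S>→epsilon we get {epsilon}. So FIRST(<S>) = {epsilon, v, w}.
FIRST(<K>): from <K>→v <D> v we get {v}; from <K>→epsilon we get {epsilon}; from <K>→<S> we get {epsilon, v, w}. So FIRST(<K>) = {epsilon, v, w}.
FIRST(<D>): from <D>→<K> <F> <F> w we get {v, w}. So FIRST(<D>) = {v, w}.
FIRST(<K> <S> <F> <S>): take FIRST of each symbol in turn, carrying on past any symbol whose FIRST contains epsilon; result {epsilon, v, w}.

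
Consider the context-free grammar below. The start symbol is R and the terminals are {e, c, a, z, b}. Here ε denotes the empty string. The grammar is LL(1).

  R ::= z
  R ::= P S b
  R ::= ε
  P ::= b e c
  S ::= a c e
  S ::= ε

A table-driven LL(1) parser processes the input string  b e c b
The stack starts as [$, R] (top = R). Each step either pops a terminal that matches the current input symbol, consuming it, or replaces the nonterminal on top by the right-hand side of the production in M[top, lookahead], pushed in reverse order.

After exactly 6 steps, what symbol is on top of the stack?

b

     Stack        Input      Action
  1  $ R          b e c b $  expand R ::= P S b
  2  $ b S P      b e c b $  expand P ::= b e c
  3  $ b S c e b  b e c b $  match b
  4  $ b S c e    e c b $    match e
  5  $ b S c      c b $      match c
  6  $ b S        b $        expand S ::= ε
Stack after step 6: $ b (top = b).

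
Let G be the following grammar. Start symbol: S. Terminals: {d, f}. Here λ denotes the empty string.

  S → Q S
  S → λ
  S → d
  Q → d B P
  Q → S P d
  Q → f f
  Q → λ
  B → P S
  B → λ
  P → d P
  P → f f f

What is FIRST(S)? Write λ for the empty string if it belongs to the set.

FIRST(P) = {d, f}
FIRST(B) = {λ, d, f}  (via P S)
FIRST(S) = {λ, d, f}  (via Q S)
FIRST(Q) = {λ, d, f}  (via S P d)

{λ, d, f}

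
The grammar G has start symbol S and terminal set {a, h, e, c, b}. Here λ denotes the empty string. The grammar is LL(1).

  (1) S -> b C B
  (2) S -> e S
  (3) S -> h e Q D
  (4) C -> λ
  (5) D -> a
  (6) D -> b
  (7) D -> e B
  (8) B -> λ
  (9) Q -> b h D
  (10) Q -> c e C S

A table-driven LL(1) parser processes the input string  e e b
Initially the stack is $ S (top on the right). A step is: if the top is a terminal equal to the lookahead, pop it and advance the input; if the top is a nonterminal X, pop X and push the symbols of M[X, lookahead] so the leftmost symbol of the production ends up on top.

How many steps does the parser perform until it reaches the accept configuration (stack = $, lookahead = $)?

     Stack    Input    Action
  1  $ S      e e b $  expand S -> e S
  2  $ S e    e e b $  match e
  3  $ S      e b $    expand S -> e S
  4  $ S e    e b $    match e
  5  $ S      b $      expand S -> b C B
  6  $ B C b  b $      match b
  7  $ B C    $        expand C -> λ
  8  $ B      $        expand B -> λ
Accept reached after 8 steps.

8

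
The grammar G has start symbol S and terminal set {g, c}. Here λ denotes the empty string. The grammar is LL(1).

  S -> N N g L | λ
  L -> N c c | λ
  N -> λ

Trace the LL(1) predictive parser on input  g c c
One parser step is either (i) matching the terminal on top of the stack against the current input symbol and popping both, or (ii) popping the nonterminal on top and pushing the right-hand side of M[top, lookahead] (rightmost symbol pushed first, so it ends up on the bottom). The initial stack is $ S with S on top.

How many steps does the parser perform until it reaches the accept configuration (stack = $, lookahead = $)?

step 1: stack=$ S  input=g c c $  — expand S -> N N g L
step 2: stack=$ L g N N  input=g c c $  — expand N -> λ
step 3: stack=$ L g N  input=g c c $  — expand N -> λ
step 4: stack=$ L g  input=g c c $  — match g
step 5: stack=$ L  input=c c $  — expand L -> N c c
step 6: stack=$ c c N  input=c c $  — expand N -> λ
step 7: stack=$ c c  input=c c $  — match c
step 8: stack=$ c  input=c $  — match c
Accept reached after 8 steps.

8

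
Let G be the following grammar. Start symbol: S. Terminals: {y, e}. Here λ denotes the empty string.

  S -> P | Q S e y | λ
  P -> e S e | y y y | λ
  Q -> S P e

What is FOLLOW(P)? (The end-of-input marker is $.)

{$, e, y}

FIRST(P) = {λ, e, y}
FIRST(S) = {λ, e, y}  (via P, Q S e y)
FIRST(Q) = {e, y}  (via S P e)
FOLLOW(S) includes $ since S is the start symbol.
FOLLOW(S): in S->Q S e y, S is followed by e y with FIRST {e}; in P->e S e, S is followed by e with FIRST {e}; in Q->S P e, S is followed by P e with FIRST {e, y}. Thus FOLLOW(S) = {$, e, y}.
FOLLOW(P): in S->P, the suffix after P is empty, so FOLLOW(P) ⊇ FOLLOW(S) = {$, e, y}; in Q->S P e, P is followed by e with FIRST {e}. Thus FOLLOW(P) = {$, e, y}.
FOLLOW(Q): in S->Q S e y, Q is followed by S e y with FIRST {e, y}. Thus FOLLOW(Q) = {e, y}.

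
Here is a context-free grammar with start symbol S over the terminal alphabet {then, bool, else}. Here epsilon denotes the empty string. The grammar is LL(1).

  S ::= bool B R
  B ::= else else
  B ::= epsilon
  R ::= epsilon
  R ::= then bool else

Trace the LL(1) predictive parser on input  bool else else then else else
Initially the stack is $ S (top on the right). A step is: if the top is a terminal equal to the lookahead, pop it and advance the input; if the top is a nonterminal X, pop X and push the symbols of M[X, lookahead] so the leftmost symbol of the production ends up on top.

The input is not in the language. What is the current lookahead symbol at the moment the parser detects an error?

     Stack             Input                            Action
  1  $ S               bool else else then else else $  expand S ::= bool B R
  2  $ R B bool        bool else else then else else $  match bool
  3  $ R B             else else then else else $       expand B ::= else else
  4  $ R else else     else else then else else $       match else
  5  $ R else          else then else else $            match else
  6  $ R               then else else $                 expand R ::= then bool else
  7  $ else bool then  then else else $                 match then
  8  $ else bool       else else $                      error: top is terminal bool but lookahead is else

else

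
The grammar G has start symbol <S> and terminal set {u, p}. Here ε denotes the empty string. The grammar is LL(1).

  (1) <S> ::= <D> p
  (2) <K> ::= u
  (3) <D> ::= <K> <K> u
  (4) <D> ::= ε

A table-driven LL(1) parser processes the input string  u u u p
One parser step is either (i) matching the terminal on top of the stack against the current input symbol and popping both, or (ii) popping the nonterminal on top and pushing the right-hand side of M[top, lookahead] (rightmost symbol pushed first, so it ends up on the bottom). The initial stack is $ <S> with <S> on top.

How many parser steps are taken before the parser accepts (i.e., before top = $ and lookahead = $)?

8

     Stack          Input      Action
  1  $ <S>          u u u p $  expand <S> ::= <D> p
  2  $ p <D>        u u u p $  expand <D> ::= <K> <K> u
  3  $ p u <K> <K>  u u u p $  expand <K> ::= u
  4  $ p u <K> u    u u u p $  match u
  5  $ p u <K>      u u p $    expand <K> ::= u
  6  $ p u u        u u p $    match u
  7  $ p u          u p $      match u
  8  $ p            p $        match p
Accept reached after 8 steps.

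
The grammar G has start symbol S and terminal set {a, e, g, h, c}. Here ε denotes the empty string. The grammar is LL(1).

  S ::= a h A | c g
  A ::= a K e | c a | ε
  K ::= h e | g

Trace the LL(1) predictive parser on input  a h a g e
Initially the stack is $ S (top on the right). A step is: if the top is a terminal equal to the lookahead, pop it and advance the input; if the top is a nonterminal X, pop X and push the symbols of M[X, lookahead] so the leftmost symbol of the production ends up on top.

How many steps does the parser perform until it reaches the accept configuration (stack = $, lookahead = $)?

step 1: stack=$ S  input=a h a g e $  — expand S ::= a h A
step 2: stack=$ A h a  input=a h a g e $  — match a
step 3: stack=$ A h  input=h a g e $  — match h
step 4: stack=$ A  input=a g e $  — expand A ::= a K e
step 5: stack=$ e K a  input=a g e $  — match a
step 6: stack=$ e K  input=g e $  — expand K ::= g
step 7: stack=$ e g  input=g e $  — match g
step 8: stack=$ e  input=e $  — match e
Accept reached after 8 steps.

8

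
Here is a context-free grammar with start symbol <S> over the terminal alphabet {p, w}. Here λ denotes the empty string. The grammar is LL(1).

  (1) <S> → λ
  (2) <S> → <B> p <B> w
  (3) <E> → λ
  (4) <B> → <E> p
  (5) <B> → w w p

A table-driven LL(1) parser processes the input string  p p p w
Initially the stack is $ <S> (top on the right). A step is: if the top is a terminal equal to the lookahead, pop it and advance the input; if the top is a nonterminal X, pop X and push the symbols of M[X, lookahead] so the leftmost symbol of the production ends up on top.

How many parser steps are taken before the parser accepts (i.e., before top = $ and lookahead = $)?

9

step 1: stack=$ <S>  input=p p p w $  — expand <S> → <B> p <B> w
step 2: stack=$ w <B> p <B>  input=p p p w $  — expand <B> → <E> p
step 3: stack=$ w <B> p p <E>  input=p p p w $  — expand <E> → λ
step 4: stack=$ w <B> p p  input=p p p w $  — match p
step 5: stack=$ w <B> p  input=p p w $  — match p
step 6: stack=$ w <B>  input=p w $  — expand <B> → <E> p
step 7: stack=$ w p <E>  input=p w $  — expand <E> → λ
step 8: stack=$ w p  input=p w $  — match p
step 9: stack=$ w  input=w $  — match w
Accept reached after 9 steps.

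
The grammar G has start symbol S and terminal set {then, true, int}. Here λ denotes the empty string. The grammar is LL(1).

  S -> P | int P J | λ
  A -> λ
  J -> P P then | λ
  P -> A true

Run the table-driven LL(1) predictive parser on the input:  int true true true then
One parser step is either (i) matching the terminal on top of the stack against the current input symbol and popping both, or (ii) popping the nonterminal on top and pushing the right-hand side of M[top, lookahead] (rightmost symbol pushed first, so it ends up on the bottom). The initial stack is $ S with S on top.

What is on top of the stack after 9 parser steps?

     Stack            Input                      Action
  1  $ S              int true true true then $  expand S -> int P J
  2  $ J P int        int true true true then $  match int
  3  $ J P            true true true then $      expand P -> A true
  4  $ J true A       true true true then $      expand A -> λ
  5  $ J true         true true true then $      match true
  6  $ J              true true then $           expand J -> P P then
  7  $ then P P       true true then $           expand P -> A true
  8  $ then P true A  true true then $           expand A -> λ
  9  $ then P true    true true then $           match true
Stack after step 9: $ then P (top = P).

P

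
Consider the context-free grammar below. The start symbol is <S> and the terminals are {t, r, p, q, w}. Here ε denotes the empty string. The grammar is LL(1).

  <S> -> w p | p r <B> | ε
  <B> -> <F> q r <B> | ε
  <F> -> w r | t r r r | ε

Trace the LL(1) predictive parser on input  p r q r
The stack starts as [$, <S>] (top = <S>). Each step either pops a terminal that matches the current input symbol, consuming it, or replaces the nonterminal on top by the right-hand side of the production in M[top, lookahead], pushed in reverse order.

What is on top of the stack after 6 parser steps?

     Stack          Input      Action
  1  $ <S>          p r q r $  expand <S> -> p r <B>
  2  $ <B> r p      p r q r $  match p
  3  $ <B> r        r q r $    match r
  4  $ <B>          q r $      expand <B> -> <F> q r <B>
  5  $ <B> r q <F>  q r $      expand <F> -> ε
  6  $ <B> r q      q r $      match q
Stack after step 6: $ <B> r (top = r).

r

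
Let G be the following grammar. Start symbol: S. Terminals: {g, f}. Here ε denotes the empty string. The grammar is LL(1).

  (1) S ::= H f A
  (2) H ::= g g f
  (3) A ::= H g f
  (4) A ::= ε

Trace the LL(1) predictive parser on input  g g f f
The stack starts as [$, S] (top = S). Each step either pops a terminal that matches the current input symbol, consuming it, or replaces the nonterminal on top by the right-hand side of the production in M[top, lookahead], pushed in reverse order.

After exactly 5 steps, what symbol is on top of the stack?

f

     Stack        Input      Action
  1  $ S          g g f f $  expand S ::= H f A
  2  $ A f H      g g f f $  expand H ::= g g f
  3  $ A f f g g  g g f f $  match g
  4  $ A f f g    g f f $    match g
  5  $ A f f      f f $      match f
Stack after step 5: $ A f (top = f).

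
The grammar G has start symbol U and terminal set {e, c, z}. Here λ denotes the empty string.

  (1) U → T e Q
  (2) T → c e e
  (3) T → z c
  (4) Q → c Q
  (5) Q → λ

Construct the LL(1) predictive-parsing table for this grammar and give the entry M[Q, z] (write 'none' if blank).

FIRST(T): from T→c e e we get {c}; from T→z c we get {z}. So FIRST(T) = {c, z}.
FIRST(Q): from Q→c Q we get {c}; from Q→λ we get {λ}. So FIRST(Q) = {λ, c}.
FIRST(U): from U→T e Q we get {c, z}. So FIRST(U) = {c, z}.
FOLLOW(U) includes $ since U is the start symbol.
FOLLOW(U): U appears on no right-hand side. Thus FOLLOW(U) = {$}.
FOLLOW(Q): in U→T e Q, the suffix after Q is empty, so FOLLOW(Q) ⊇ FOLLOW(U) = {$}; in Q→c Q, the suffix after Q is empty (adds nothing new). Thus FOLLOW(Q) = {$}.
For Q → c Q: FIRST(c Q) = {c}, so it goes in M[Q, t] for t ∈ {c}.
For Q → λ: FIRST(λ) = {λ}, so it goes in M[Q, t] for t ∈ {}; since λ ∈ FIRST, also for every t ∈ FOLLOW(Q) = {$}.
None of these place a production in M[Q, z].

none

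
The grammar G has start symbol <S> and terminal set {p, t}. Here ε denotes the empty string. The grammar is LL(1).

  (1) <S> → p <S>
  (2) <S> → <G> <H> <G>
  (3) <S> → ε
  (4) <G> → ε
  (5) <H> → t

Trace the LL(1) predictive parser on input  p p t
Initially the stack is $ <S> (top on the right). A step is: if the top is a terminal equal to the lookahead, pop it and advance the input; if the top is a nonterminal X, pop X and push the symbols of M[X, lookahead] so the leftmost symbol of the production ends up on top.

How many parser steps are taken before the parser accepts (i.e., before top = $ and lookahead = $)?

     Stack          Input    Action
  1  $ <S>          p p t $  expand <S> → p <S>
  2  $ <S> p        p p t $  match p
  3  $ <S>          p t $    expand <S> → p <S>
  4  $ <S> p        p t $    match p
  5  $ <S>          t $      expand <S> → <G> <H> <G>
  6  $ <G> <H> <G>  t $      expand <G> → ε
  7  $ <G> <H>      t $      expand <H> → t
  8  $ <G> t        t $      match t
  9  $ <G>          $        expand <G> → ε
Accept reached after 9 steps.

9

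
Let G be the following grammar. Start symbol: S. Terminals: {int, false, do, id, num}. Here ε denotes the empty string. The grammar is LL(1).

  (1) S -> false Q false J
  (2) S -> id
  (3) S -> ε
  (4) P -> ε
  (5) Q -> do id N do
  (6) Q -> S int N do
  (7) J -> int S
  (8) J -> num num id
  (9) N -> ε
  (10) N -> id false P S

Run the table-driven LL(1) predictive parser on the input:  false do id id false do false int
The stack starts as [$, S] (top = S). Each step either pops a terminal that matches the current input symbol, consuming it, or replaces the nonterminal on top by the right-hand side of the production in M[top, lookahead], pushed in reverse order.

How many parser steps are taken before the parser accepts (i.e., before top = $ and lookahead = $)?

15

step 1: stack=$ S  input=false do id id false do false int $  — expand S -> false Q false J
step 2: stack=$ J false Q false  input=false do id id false do false int $  — match false
step 3: stack=$ J false Q  input=do id id false do false int $  — expand Q -> do id N do
step 4: stack=$ J false do N id do  input=do id id false do false int $  — match do
step 5: stack=$ J false do N id  input=id id false do false int $  — match id
step 6: stack=$ J false do N  input=id false do false int $  — expand N -> id false P S
step 7: stack=$ J false do S P false id  input=id false do false int $  — match id
step 8: stack=$ J false do S P false  input=false do false int $  — match false
step 9: stack=$ J false do S P  input=do false int $  — expand P -> ε
step 10: stack=$ J false do S  input=do false int $  — expand S -> ε
step 11: stack=$ J false do  input=do false int $  — match do
step 12: stack=$ J false  input=false int $  — match false
step 13: stack=$ J  input=int $  — expand J -> int S
step 14: stack=$ S int  input=int $  — match int
step 15: stack=$ S  input=$  — expand S -> ε
Accept reached after 15 steps.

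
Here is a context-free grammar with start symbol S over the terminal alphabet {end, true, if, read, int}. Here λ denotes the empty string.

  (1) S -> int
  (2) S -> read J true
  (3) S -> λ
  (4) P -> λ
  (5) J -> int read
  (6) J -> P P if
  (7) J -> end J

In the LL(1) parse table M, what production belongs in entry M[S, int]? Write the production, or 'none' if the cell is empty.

S -> int

FIRST(S): from S->int we get {int}; from S->read J true we get {read}; from S->λ we get {λ}. So FIRST(S) = {λ, int, read}.
FIRST(P): from P->λ we get {λ}. So FIRST(P) = {λ}.
FIRST(J): from J->int read we get {int}; from J->P P if we get {if}; from J->end J we get {end}. So FIRST(J) = {end, if, int}.
FOLLOW(S) includes $ since S is the start symbol.
FOLLOW(S): S appears on no right-hand side. Thus FOLLOW(S) = {$}.
For S -> int: FIRST(int) = {int}, so it goes in M[S, t] for t ∈ {int}.
For S -> read J true: FIRST(read J true) = {read}, so it goes in M[S, t] for t ∈ {read}.
For S -> λ: FIRST(λ) = {λ}, so it goes in M[S, t] for t ∈ {}; since λ ∈ FIRST, also for every t ∈ FOLLOW(S) = {$}.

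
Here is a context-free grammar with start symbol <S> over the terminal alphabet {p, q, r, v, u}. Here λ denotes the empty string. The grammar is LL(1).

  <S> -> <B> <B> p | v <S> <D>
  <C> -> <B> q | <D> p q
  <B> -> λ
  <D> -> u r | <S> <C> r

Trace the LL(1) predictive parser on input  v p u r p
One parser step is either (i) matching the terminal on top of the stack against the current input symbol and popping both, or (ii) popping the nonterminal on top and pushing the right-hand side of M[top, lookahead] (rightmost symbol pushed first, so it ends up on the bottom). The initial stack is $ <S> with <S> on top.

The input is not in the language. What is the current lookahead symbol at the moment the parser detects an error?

p

      Stack            Input        Action
   1  $ <S>            v p u r p $  expand <S> -> v <S> <D>
   2  $ <D> <S> v      v p u r p $  match v
   3  $ <D> <S>        p u r p $    expand <S> -> <B> <B> p
   4  $ <D> p <B> <B>  p u r p $    expand <B> -> λ
   5  $ <D> p <B>      p u r p $    expand <B> -> λ
   6  $ <D> p          p u r p $    match p
   7  $ <D>            u r p $      expand <D> -> u r
   8  $ r u            u r p $      match u
   9  $ r              r p $        match r
  10  $                p $          error: stack empty but input remains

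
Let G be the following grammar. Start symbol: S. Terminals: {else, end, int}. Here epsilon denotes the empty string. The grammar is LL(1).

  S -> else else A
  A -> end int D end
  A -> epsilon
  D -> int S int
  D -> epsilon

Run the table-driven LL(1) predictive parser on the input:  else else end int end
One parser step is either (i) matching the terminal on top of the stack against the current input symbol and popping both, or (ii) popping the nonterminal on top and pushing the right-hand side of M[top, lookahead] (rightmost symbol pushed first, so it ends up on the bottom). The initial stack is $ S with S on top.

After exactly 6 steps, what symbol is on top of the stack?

     Stack            Input                    Action
  1  $ S              else else end int end $  expand S -> else else A
  2  $ A else else    else else end int end $  match else
  3  $ A else         else end int end $       match else
  4  $ A              end int end $            expand A -> end int D end
  5  $ end D int end  end int end $            match end
  6  $ end D int      int end $                match int
Stack after step 6: $ end D (top = D).

D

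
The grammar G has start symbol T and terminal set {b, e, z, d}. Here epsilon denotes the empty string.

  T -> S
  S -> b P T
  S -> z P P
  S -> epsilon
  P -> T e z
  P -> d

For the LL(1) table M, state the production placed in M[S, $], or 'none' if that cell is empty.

S -> epsilon

FIRST(S): from S->b P T we get {b}; from S->z P P we get {z}; from S->epsilon we get {epsilon}. So FIRST(S) = {epsilon, b, z}.
FIRST(T): from T->S we get {epsilon, b, z}. So FIRST(T) = {epsilon, b, z}.
FIRST(P): from P->T e z we get {b, e, z}; from P->d we get {d}. So FIRST(P) = {b, d, e, z}.
FOLLOW(T) includes $ since T is the start symbol.
FOLLOW(T): in S->b P T, the suffix after T is empty, so FOLLOW(T) ⊇ FOLLOW(S) = {$, e}; in P->T e z, T is followed by e z with FIRST {e}. Thus FOLLOW(T) = {$, e}.
FOLLOW(S): in T->S, the suffix after S is empty, so FOLLOW(S) ⊇ FOLLOW(T) = {$, e}. Thus FOLLOW(S) = {$, e}.
For S -> b P T: FIRST(b P T) = {b}, so it goes in M[S, t] for t ∈ {b}.
For S -> z P P: FIRST(z P P) = {z}, so it goes in M[S, t] for t ∈ {z}.
For S -> epsilon: FIRST(epsilon) = {epsilon}, so it goes in M[S, t] for t ∈ {}; since epsilon ∈ FIRST, also for every t ∈ FOLLOW(S) = {$, e}.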